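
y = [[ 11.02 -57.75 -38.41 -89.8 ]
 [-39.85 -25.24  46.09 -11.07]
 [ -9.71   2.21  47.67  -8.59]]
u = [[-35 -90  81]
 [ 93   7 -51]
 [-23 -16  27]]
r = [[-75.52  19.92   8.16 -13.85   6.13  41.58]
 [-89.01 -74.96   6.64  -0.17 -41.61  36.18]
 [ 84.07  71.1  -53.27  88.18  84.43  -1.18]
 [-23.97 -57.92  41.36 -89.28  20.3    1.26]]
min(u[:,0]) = -35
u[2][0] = -23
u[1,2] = -51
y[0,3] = -89.8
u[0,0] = -35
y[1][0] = -39.85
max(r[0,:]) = 41.58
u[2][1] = -16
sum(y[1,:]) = -30.07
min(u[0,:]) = -90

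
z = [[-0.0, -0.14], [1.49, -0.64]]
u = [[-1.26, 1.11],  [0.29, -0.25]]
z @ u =[[-0.04,0.04], [-2.06,1.81]]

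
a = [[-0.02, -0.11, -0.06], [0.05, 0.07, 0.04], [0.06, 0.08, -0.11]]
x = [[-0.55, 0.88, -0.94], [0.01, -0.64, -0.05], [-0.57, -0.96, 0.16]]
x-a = [[-0.53, 0.99, -0.88], [-0.04, -0.71, -0.09], [-0.63, -1.04, 0.27]]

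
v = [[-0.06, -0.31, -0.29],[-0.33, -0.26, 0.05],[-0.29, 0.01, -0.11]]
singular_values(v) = [0.56, 0.33, 0.2]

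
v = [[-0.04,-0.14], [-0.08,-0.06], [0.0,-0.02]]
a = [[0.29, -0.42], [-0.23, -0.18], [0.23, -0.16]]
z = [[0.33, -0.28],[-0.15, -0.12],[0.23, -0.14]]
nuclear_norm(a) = 0.88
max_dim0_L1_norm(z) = 0.71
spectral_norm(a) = 0.58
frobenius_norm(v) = 0.18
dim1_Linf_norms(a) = [0.42, 0.23, 0.23]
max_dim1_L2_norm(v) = 0.15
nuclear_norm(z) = 0.70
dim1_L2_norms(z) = [0.43, 0.19, 0.27]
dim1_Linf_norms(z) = [0.33, 0.15, 0.23]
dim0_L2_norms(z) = [0.43, 0.34]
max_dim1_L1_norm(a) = 0.71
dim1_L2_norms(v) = [0.15, 0.1, 0.02]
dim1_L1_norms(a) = [0.71, 0.41, 0.39]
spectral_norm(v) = 0.17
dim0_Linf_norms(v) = [0.08, 0.14]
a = z + v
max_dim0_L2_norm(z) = 0.43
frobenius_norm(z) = 0.54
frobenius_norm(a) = 0.65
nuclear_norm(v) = 0.22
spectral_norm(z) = 0.51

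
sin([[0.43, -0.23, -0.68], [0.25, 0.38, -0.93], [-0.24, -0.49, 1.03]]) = [[0.38,-0.28,-0.51], [0.15,0.26,-0.59], [-0.13,-0.35,0.64]]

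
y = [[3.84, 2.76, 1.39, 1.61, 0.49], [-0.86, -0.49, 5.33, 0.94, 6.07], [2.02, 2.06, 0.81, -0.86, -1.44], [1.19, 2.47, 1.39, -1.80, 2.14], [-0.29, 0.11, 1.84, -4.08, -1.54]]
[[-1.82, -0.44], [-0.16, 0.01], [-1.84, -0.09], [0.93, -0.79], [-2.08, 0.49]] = y @ [[-0.45, 0.00], [0.36, -0.24], [-0.89, 0.19], [-0.13, 0.03], [0.74, -0.19]]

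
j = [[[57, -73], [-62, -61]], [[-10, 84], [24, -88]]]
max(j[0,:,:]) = 57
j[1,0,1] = 84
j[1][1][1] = -88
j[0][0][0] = 57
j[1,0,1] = 84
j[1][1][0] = 24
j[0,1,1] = -61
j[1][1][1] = -88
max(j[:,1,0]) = 24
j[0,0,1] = -73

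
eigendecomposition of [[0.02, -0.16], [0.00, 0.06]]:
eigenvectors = [[1.00,-0.97], [0.0,0.24]]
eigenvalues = [0.02, 0.06]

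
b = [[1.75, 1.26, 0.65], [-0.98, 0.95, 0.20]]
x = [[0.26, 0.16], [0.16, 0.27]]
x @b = [[0.3, 0.48, 0.2], [0.02, 0.46, 0.16]]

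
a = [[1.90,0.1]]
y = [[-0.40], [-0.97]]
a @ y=[[-0.86]]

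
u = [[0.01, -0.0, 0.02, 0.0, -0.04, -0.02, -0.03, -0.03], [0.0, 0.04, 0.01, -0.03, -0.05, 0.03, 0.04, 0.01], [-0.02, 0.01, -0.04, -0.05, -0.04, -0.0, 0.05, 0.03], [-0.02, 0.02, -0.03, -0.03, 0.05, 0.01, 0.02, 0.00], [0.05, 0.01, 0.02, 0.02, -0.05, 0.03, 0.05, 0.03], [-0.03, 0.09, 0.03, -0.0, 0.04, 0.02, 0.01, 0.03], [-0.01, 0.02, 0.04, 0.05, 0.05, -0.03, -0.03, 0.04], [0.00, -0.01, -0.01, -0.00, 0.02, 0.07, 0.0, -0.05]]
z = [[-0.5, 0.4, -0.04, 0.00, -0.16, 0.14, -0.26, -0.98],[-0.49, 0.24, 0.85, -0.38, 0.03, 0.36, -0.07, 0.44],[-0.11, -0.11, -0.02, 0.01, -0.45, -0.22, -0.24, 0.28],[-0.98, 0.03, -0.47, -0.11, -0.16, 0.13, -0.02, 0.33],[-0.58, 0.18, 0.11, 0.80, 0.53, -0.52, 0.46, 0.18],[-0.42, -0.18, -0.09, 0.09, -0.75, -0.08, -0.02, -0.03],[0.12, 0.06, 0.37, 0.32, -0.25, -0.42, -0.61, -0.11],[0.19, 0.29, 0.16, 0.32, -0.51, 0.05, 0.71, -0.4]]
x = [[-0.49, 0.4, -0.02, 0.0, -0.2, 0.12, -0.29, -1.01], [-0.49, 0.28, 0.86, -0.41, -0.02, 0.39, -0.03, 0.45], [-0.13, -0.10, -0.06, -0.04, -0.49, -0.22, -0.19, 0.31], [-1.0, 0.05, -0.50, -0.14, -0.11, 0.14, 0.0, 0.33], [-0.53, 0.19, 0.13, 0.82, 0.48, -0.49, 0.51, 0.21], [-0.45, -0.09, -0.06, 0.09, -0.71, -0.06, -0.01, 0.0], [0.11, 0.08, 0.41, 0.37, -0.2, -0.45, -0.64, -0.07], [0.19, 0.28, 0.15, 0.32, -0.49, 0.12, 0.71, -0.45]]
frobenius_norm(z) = 3.07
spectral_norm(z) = 1.47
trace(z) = -0.95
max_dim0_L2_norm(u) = 0.12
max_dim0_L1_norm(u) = 0.34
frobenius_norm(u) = 0.26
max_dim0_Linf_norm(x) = 1.01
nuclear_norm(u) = 0.59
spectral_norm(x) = 1.50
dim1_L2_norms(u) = [0.07, 0.09, 0.1, 0.07, 0.1, 0.11, 0.1, 0.09]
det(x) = -0.06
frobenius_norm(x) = 3.11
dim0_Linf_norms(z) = [0.98, 0.4, 0.85, 0.8, 0.75, 0.52, 0.71, 0.98]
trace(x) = -1.08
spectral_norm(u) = 0.15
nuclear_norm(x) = 7.80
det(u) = 0.00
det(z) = -0.04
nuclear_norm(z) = 7.68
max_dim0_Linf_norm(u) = 0.09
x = u + z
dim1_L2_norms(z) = [1.22, 1.22, 0.64, 1.16, 1.35, 0.89, 0.94, 1.08]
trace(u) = -0.13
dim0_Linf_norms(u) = [0.05, 0.09, 0.04, 0.05, 0.05, 0.07, 0.05, 0.05]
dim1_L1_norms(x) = [2.53, 2.93, 1.54, 2.27, 3.36, 1.47, 2.33, 2.71]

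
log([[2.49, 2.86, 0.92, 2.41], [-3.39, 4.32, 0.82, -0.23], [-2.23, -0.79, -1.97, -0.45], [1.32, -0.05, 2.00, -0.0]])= [[1.65+0.35j,  (0.64-0.07j),  1.12+0.71j,  (1.3-0.24j)],[-0.56+0.02j,  (1.72-0j),  0.93+0.03j,  0.69-0.01j],[(-0.58+1.01j),  -0.20-0.20j,  (-0.05+2.05j),  (-0.99-0.69j)],[-0.34-1.10j,  0.08+0.21j,  (-1.22-2.22j),  (-0.41+0.75j)]]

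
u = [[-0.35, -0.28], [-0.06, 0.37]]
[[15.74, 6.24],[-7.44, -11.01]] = u @ [[-25.57, 5.3], [-24.26, -28.91]]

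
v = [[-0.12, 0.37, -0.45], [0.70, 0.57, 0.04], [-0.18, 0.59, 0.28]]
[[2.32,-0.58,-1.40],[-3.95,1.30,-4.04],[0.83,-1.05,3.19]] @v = [[-0.43, -0.3, -1.46], [2.11, -3.10, 0.70], [-1.41, 1.59, 0.48]]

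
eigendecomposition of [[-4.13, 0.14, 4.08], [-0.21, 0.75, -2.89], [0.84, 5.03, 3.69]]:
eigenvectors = [[(1+0j), -0.35+0.17j, (-0.35-0.17j)], [(-0.01+0j), (0.24-0.52j), 0.24+0.52j], [-0.09+0.00j, (-0.72+0j), -0.72-0.00j]]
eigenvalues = [(-4.52+0j), (2.41+3.4j), (2.41-3.4j)]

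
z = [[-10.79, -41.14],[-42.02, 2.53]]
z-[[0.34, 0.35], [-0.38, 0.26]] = [[-11.13, -41.49], [-41.64, 2.27]]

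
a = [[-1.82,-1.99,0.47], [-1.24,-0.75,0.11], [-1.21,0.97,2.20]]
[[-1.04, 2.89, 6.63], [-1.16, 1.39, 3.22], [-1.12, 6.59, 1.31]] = a @[[1.33, -0.85, -1.39],[-0.58, -0.07, -1.90],[0.48, 2.56, 0.67]]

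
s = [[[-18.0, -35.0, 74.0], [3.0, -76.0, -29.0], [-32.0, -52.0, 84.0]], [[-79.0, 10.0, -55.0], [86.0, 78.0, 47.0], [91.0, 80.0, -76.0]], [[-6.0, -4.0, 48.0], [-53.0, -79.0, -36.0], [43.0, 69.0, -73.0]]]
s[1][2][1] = 80.0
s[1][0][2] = -55.0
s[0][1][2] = -29.0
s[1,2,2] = -76.0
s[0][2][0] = -32.0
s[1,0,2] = -55.0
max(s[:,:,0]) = 91.0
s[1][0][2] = -55.0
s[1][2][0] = 91.0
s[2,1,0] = -53.0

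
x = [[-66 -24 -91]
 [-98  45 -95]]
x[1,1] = 45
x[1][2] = -95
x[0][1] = -24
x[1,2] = -95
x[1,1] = 45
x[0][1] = -24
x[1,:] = [-98, 45, -95]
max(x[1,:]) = 45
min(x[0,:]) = -91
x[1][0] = -98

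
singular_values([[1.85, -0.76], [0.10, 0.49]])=[2.0, 0.49]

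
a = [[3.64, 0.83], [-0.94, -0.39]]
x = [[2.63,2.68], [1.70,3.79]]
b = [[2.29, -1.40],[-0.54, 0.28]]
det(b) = -0.11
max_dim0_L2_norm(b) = 2.35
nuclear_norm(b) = 2.79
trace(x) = 6.42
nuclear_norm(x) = 6.49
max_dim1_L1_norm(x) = 5.49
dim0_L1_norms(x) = [4.33, 6.47]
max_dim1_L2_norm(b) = 2.68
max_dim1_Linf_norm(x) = 3.79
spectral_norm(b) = 2.75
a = b @ x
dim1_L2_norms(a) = [3.73, 1.02]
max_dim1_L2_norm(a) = 3.73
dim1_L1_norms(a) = [4.47, 1.33]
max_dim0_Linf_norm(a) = 3.64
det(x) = 5.41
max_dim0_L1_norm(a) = 4.58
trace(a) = 3.25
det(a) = -0.64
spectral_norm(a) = 3.87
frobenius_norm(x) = 5.60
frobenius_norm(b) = 2.75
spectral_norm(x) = 5.51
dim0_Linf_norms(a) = [3.64, 0.83]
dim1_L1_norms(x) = [5.31, 5.49]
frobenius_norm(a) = 3.87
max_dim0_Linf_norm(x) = 3.79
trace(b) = 2.57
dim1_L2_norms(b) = [2.68, 0.61]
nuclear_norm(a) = 4.03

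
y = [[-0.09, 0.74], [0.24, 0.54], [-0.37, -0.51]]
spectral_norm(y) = 1.08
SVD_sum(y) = [[0.18,  0.67], [0.15,  0.56], [-0.15,  -0.57]] + [[-0.27, 0.07],[0.09, -0.02],[-0.22, 0.06]]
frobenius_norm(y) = 1.14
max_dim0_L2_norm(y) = 1.05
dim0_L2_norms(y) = [0.45, 1.05]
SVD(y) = [[-0.64,  0.74], [-0.54,  -0.26], [0.54,  0.62]] @ diag([1.0794071652816537, 0.36983803419689654]) @ [[-0.25,  -0.97], [-0.97,  0.25]]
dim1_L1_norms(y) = [0.83, 0.78, 0.88]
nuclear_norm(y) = 1.45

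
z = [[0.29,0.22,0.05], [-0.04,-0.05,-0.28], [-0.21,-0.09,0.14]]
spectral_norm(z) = 0.43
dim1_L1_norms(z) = [0.56, 0.37, 0.44]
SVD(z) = [[-0.85, 0.11, 0.52], [0.17, -0.87, 0.47], [0.51, 0.48, 0.72]] @ diag([0.4317050329828101, 0.3191727892468411, 0.032549886354675754]) @ [[-0.83, -0.56, -0.04], [-0.11, 0.08, 0.99], [-0.55, 0.83, -0.12]]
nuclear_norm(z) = 0.78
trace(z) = 0.38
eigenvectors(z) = [[(-0.61+0j), (-0.53-0.15j), -0.53+0.15j], [(-0.4+0j), 0.78+0.00j, 0.78-0.00j], [0.69+0.00j, (-0.07-0.28j), (-0.07+0.28j)]]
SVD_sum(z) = [[0.3, 0.20, 0.02],[-0.06, -0.04, -0.0],[-0.18, -0.12, -0.01]] + [[-0.0,  0.00,  0.04], [0.03,  -0.02,  -0.27], [-0.02,  0.01,  0.15]] + [[-0.01, 0.01, -0.00],[-0.01, 0.01, -0.0],[-0.01, 0.02, -0.00]]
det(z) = 0.00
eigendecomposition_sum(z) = [[(0.19-0j), (0.12+0j), (-0.1-0j)], [(0.12-0j), (0.08+0j), (-0.06-0j)], [-0.21+0.00j, (-0.13+0j), 0.11+0.00j]] + [[(0.05+0.03j), 0.05-0.02j, 0.07+0.01j], [-0.08-0.02j, (-0.06+0.04j), -0.11+0.01j], [0.03j, (0.02+0.02j), 0.01+0.04j]] + [[0.05-0.03j, 0.05+0.02j, 0.07-0.01j], [(-0.08+0.02j), (-0.06-0.04j), -0.11-0.01j], [-0.03j, (0.02-0.02j), (0.01-0.04j)]]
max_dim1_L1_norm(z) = 0.56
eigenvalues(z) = [(0.38+0j), 0.11j, -0.11j]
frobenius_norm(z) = 0.54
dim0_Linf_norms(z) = [0.29, 0.22, 0.28]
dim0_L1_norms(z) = [0.54, 0.36, 0.47]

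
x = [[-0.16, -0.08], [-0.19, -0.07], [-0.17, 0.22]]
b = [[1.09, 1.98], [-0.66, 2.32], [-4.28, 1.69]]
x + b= [[0.93, 1.9], [-0.85, 2.25], [-4.45, 1.91]]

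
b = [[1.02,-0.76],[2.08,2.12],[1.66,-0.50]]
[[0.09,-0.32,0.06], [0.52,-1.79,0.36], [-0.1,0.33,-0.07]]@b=[[-0.47, -0.78], [-2.6, -4.37], [0.47, 0.81]]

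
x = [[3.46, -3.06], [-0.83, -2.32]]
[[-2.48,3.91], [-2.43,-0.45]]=x @ [[0.16, 0.99],[0.99, -0.16]]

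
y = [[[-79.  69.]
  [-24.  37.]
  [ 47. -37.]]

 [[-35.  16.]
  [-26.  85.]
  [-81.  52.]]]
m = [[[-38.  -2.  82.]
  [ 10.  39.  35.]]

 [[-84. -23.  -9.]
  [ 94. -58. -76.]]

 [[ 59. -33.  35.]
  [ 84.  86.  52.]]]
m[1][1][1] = -58.0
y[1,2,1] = 52.0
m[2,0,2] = 35.0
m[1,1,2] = -76.0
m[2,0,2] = 35.0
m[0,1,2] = 35.0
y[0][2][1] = -37.0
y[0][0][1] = 69.0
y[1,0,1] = 16.0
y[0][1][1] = 37.0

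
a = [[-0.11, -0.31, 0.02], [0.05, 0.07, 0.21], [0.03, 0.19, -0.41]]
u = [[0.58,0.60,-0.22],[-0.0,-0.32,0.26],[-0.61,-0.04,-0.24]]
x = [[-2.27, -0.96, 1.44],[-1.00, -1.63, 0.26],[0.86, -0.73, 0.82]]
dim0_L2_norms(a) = [0.12, 0.37, 0.46]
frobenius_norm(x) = 3.72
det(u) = -0.00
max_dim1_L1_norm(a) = 0.63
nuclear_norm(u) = 1.59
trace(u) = 0.02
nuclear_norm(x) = 5.72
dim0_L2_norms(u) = [0.84, 0.68, 0.42]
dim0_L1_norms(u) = [1.19, 0.96, 0.72]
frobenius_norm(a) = 0.60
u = a @ x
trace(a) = -0.45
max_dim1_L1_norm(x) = 4.67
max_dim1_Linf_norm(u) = 0.61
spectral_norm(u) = 1.00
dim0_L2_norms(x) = [2.63, 2.03, 1.68]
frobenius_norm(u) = 1.16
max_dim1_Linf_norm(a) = 0.41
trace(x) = -3.08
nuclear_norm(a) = 0.84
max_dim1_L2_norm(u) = 0.86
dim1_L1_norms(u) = [1.4, 0.58, 0.89]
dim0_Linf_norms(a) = [0.11, 0.31, 0.41]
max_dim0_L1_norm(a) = 0.64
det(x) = 4.67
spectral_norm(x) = 3.27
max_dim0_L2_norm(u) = 0.84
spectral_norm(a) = 0.51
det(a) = -0.00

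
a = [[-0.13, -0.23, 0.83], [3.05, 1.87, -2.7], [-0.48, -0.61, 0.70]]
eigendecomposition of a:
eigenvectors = [[-0.21,  0.67,  -0.34], [0.92,  -0.53,  0.88], [-0.33,  0.52,  0.34]]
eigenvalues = [2.11, 0.71, -0.38]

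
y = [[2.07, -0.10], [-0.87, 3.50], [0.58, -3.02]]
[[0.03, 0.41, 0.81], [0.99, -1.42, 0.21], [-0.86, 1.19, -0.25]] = y @ [[0.03, 0.18, 0.4], [0.29, -0.36, 0.16]]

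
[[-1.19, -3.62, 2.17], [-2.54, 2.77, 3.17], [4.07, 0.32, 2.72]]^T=[[-1.19, -2.54, 4.07],  [-3.62, 2.77, 0.32],  [2.17, 3.17, 2.72]]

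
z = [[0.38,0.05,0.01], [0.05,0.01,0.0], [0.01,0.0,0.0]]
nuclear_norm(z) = 0.39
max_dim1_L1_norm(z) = 0.44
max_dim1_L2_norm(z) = 0.38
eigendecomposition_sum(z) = [[0.38, 0.05, 0.01], [0.05, 0.01, 0.00], [0.01, 0.00, 0.00]] + [[0.0, -0.0, 0.0], [-0.00, 0.0, -0.00], [0.0, -0.00, 0.00]] + [[-0.00, 0.00, 0.00], [0.0, -0.0, -0.0], [0.00, -0.00, -0.0]]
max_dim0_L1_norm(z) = 0.44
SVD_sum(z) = [[0.38, 0.05, 0.01], [0.05, 0.01, 0.00], [0.01, 0.0, 0.00]] + [[0.00, -0.0, 0.00], [-0.0, 0.00, -0.0], [0.0, -0.00, 0.0]] + [[-0.00, 0.0, 0.00],  [0.00, -0.0, -0.0],  [0.00, -0.00, -0.0]]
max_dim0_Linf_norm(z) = 0.38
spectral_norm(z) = 0.39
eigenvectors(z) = [[-0.99, -0.12, -0.06], [-0.13, 0.94, 0.3], [-0.03, -0.31, 0.95]]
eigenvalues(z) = [0.39, 0.0, -0.0]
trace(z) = 0.39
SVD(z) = [[-0.99, 0.12, -0.06], [-0.13, -0.94, 0.3], [-0.03, 0.31, 0.95]] @ diag([0.38689167594555823, 0.0037902573766486064, 0.0006819333222068166]) @ [[-0.99, -0.13, -0.03], [0.12, -0.94, 0.31], [0.06, -0.30, -0.95]]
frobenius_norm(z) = 0.39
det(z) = -0.00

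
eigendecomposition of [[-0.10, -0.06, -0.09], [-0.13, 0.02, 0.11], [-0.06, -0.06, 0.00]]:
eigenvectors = [[-0.84+0.00j, (-0.3-0.1j), -0.30+0.10j], [(-0.34+0j), (0.85+0j), (0.85-0j)], [(-0.42+0j), -0.16+0.39j, -0.16-0.39j]]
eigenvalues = [(-0.17+0j), (0.04+0.07j), (0.04-0.07j)]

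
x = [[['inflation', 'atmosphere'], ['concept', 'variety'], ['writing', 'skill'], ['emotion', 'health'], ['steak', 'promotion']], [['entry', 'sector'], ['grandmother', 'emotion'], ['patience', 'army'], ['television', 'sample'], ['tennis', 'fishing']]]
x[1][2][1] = 'army'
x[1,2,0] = 'patience'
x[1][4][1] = 'fishing'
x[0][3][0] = 'emotion'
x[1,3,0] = 'television'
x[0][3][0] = 'emotion'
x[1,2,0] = 'patience'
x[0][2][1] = 'skill'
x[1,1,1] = 'emotion'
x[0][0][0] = 'inflation'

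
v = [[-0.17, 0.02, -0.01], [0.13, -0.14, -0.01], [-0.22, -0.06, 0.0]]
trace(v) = -0.31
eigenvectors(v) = [[0.48, -0.16, -0.06], [-0.84, -0.73, -0.11], [0.26, -0.66, 0.99]]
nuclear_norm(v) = 0.47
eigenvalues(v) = [-0.21, -0.12, 0.02]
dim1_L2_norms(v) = [0.17, 0.19, 0.23]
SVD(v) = [[-0.55, -0.00, -0.83],[0.47, -0.83, -0.31],[-0.69, -0.56, 0.46]] @ diag([0.3085228839239421, 0.1506072507096204, 0.011449285084372929]) @ [[0.99, -0.12, 0.00], [0.12, 0.99, 0.05], [-0.01, -0.05, 1.00]]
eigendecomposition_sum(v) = [[-0.14, 0.04, -0.01], [0.25, -0.06, 0.01], [-0.08, 0.02, -0.0]] + [[-0.03, -0.02, -0.0], [-0.13, -0.08, -0.02], [-0.11, -0.07, -0.02]] + [[0.00, 0.00, -0.0], [0.00, 0.00, -0.00], [-0.03, -0.01, 0.02]]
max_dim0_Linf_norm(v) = 0.22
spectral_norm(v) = 0.31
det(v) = 0.00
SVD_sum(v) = [[-0.17, 0.02, -0.0], [0.14, -0.02, 0.00], [-0.21, 0.02, -0.0]] + [[-0.00, -0.0, -0.00], [-0.01, -0.12, -0.01], [-0.01, -0.08, -0.00]] + [[0.0, 0.0, -0.01], [0.0, 0.00, -0.00], [-0.0, -0.00, 0.01]]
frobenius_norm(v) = 0.34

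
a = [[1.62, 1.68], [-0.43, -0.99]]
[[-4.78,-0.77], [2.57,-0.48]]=a @ [[-0.47, -1.78],[-2.39, 1.26]]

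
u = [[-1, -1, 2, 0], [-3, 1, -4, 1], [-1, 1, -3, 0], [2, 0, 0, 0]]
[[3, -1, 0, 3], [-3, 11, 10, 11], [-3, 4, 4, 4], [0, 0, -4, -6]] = u @ [[0, 0, -2, -3], [-3, -5, 2, -2], [0, -3, 0, -1], [0, 4, 2, 0]]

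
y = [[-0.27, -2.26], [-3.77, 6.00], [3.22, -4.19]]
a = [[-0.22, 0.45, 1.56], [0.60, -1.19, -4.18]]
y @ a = [[-1.30, 2.57, 9.03],  [4.43, -8.84, -30.96],  [-3.22, 6.44, 22.54]]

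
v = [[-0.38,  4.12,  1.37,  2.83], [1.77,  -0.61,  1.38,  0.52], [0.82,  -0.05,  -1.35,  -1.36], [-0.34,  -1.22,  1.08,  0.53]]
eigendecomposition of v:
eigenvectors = [[-0.68, -0.82, 0.17, 0.44],[-0.55, 0.41, -0.28, -0.16],[-0.31, 0.40, -0.61, -0.72],[0.38, -0.06, 0.72, 0.51]]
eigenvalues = [2.0, -2.89, -0.0, -0.91]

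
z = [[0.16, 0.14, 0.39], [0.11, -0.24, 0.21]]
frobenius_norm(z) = 0.56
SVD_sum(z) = [[0.17, 0.01, 0.39], [0.09, 0.0, 0.21]] + [[-0.01, 0.13, 0.0], [0.02, -0.24, -0.0]]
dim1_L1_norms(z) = [0.69, 0.56]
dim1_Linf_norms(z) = [0.39, 0.24]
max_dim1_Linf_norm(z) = 0.39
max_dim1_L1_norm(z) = 0.69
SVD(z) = [[-0.88, -0.48], [-0.48, 0.88]] @ diag([0.4832825284258683, 0.2784564556951406]) @ [[-0.4, -0.01, -0.92], [0.07, -1.0, -0.01]]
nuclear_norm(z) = 0.76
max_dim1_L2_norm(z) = 0.44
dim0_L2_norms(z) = [0.19, 0.28, 0.44]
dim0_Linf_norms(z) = [0.16, 0.24, 0.39]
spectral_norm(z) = 0.48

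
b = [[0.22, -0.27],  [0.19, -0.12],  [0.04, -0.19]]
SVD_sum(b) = [[0.22,-0.27],[0.13,-0.17],[0.11,-0.13]] + [[0.00,  0.0], [0.06,  0.05], [-0.07,  -0.06]]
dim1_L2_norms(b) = [0.35, 0.22, 0.19]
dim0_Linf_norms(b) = [0.22, 0.27]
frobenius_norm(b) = 0.46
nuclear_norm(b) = 0.56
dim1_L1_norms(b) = [0.49, 0.31, 0.23]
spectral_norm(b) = 0.44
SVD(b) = [[-0.79,-0.0], [-0.48,-0.63], [-0.39,0.78]] @ diag([0.44324508605347607, 0.11416564145769327]) @ [[-0.63, 0.78], [-0.78, -0.63]]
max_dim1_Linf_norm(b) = 0.27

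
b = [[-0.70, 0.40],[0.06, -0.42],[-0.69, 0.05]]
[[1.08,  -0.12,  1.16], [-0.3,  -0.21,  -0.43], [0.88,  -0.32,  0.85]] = b @[[-1.23, 0.51, -1.17],[0.55, 0.58, 0.86]]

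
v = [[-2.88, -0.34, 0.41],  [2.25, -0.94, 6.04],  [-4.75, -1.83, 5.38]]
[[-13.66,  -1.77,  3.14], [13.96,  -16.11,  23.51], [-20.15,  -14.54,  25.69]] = v @ [[4.80, 0.54, -0.19], [0.17, -3.48, -3.49], [0.55, -3.41, 3.42]]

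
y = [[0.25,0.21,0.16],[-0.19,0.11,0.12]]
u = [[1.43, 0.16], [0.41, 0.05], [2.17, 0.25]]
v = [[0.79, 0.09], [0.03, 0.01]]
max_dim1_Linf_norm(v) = 0.79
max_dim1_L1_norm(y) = 0.62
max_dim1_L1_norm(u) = 2.42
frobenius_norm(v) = 0.80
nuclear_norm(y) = 0.61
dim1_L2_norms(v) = [0.8, 0.03]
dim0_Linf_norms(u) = [2.17, 0.25]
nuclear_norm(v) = 0.80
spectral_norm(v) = 0.80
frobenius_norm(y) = 0.44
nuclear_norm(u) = 2.65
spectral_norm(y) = 0.36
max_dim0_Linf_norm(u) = 2.17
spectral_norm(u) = 2.65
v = y @ u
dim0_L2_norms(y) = [0.31, 0.24, 0.2]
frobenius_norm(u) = 2.65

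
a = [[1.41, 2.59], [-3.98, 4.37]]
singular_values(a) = [6.01, 2.74]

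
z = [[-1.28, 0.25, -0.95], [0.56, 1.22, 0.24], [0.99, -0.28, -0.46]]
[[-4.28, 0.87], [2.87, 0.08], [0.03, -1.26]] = z @ [[1.58, -0.94], [1.1, 0.41], [2.67, 0.46]]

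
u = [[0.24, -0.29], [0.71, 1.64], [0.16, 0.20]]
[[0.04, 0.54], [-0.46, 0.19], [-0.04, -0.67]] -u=[[-0.20,  0.83], [-1.17,  -1.45], [-0.2,  -0.87]]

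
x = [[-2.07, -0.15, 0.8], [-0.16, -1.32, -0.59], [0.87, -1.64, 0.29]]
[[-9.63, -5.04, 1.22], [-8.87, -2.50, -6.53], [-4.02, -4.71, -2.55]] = x @ [[4.92, 1.15, 0.93], [5.36, 2.99, 2.84], [1.7, -2.77, 4.47]]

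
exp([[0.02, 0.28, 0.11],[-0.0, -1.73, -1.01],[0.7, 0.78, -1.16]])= [[1.03, 0.14, 0.01], [-0.14, 0.09, -0.21], [0.39, 0.20, 0.22]]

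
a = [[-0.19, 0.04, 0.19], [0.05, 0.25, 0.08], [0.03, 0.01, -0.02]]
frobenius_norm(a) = 0.38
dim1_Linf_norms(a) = [0.19, 0.25, 0.03]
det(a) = -0.00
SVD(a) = [[-0.74, 0.66, 0.14], [-0.67, -0.74, -0.06], [0.06, -0.14, 0.99]] @ diag([0.2977318136918075, 0.24073661864627202, 0.001283572571483354]) @ [[0.37, -0.66, -0.66],[-0.69, -0.67, 0.28],[0.62, -0.35, 0.70]]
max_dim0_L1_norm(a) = 0.3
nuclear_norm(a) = 0.54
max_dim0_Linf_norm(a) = 0.25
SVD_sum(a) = [[-0.08,0.15,0.15], [-0.07,0.13,0.13], [0.01,-0.01,-0.01]] + [[-0.11, -0.11, 0.04], [0.12, 0.12, -0.05], [0.02, 0.02, -0.01]] + [[0.00, -0.00, 0.00], [-0.0, 0.00, -0.0], [0.0, -0.00, 0.0]]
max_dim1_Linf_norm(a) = 0.25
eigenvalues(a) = [-0.22, 0.26, 0.0]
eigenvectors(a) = [[0.99, -0.11, 0.62], [-0.08, -0.99, -0.35], [-0.14, -0.05, 0.70]]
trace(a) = 0.04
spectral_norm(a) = 0.30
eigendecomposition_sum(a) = [[-0.19, 0.01, 0.18], [0.02, -0.0, -0.01], [0.03, -0.00, -0.03]] + [[0.0, 0.03, 0.01], [0.03, 0.25, 0.10], [0.0, 0.01, 0.0]] + [[0.00,-0.0,0.0],[-0.0,0.0,-0.00],[0.00,-0.00,0.0]]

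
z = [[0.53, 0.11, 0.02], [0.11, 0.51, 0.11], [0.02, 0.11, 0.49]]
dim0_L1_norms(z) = [0.66, 0.73, 0.62]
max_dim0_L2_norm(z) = 0.54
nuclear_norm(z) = 1.53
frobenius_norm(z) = 0.91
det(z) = 0.12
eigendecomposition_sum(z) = [[0.22, 0.26, 0.18], [0.26, 0.31, 0.21], [0.18, 0.21, 0.14]] + [[0.25, -0.05, -0.24], [-0.05, 0.01, 0.04], [-0.24, 0.04, 0.23]] + [[0.06, -0.11, 0.08], [-0.11, 0.19, -0.15], [0.08, -0.15, 0.11]]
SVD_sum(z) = [[0.22, 0.26, 0.18],[0.26, 0.31, 0.21],[0.18, 0.21, 0.14]] + [[0.25,-0.05,-0.24], [-0.05,0.01,0.04], [-0.24,0.04,0.23]] + [[0.06, -0.11, 0.08], [-0.11, 0.19, -0.15], [0.08, -0.15, 0.11]]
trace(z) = 1.53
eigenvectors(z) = [[-0.57,-0.71,0.41], [-0.68,0.13,-0.72], [-0.46,0.69,0.56]]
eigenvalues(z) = [0.68, 0.49, 0.36]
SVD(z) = [[-0.57,0.71,0.41], [-0.68,-0.13,-0.72], [-0.46,-0.69,0.56]] @ diag([0.6770261928556621, 0.49033585168494076, 0.3626379554593974]) @ [[-0.57, -0.68, -0.46], [0.71, -0.13, -0.69], [0.41, -0.72, 0.56]]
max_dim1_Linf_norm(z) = 0.53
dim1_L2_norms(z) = [0.54, 0.53, 0.5]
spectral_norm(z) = 0.68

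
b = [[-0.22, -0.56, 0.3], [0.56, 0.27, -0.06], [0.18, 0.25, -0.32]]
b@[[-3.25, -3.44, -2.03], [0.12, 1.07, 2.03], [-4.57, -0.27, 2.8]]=[[-0.72, 0.08, 0.15], [-1.51, -1.62, -0.76], [0.91, -0.27, -0.75]]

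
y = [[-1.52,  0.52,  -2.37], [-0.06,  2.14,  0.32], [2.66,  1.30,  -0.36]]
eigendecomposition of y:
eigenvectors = [[-0.15+0.68j, -0.15-0.68j, (-0.1+0j)], [(-0.05-0.03j), -0.05+0.03j, 0.93+0.00j], [0.72+0.00j, (0.72-0j), (0.36+0j)]]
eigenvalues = [(-1.01+2.45j), (-1.01-2.45j), (2.27+0j)]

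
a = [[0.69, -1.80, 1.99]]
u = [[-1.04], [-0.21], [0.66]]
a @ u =[[0.97]]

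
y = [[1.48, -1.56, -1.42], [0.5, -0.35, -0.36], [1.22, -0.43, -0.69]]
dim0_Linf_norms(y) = [1.48, 1.56, 1.42]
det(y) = -0.03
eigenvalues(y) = [(0.23+1.01j), (0.23-1.01j), (-0.02+0j)]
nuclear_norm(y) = 3.54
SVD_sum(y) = [[1.66, -1.38, -1.38], [0.46, -0.38, -0.38], [0.9, -0.75, -0.75]] + [[-0.18, -0.18, -0.04],  [0.04, 0.04, 0.01],  [0.32, 0.32, 0.06]] + [[-0.00, 0.00, -0.00], [0.0, -0.01, 0.01], [-0.0, 0.0, -0.0]]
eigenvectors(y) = [[(0.76+0j),(0.76-0j),0.28+0.00j],[0.21-0.10j,0.21+0.10j,(-0.48+0j)],[(0.43-0.43j),(0.43+0.43j),0.83+0.00j]]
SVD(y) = [[-0.85,  0.50,  0.16],[-0.24,  -0.10,  -0.97],[-0.46,  -0.86,  0.2]] @ diag([3.002560289787087, 0.5256091974042911, 0.01633027243173289]) @ [[-0.65, 0.54, 0.54], [-0.70, -0.7, -0.14], [-0.30, 0.47, -0.83]]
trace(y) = 0.44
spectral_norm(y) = 3.00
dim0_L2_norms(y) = [1.98, 1.66, 1.62]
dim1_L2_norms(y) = [2.58, 0.71, 1.47]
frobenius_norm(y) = 3.05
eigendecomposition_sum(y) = [[0.74+0.33j, (-0.78+0.39j), (-0.71+0.11j)], [(0.25-0.01j), (-0.17+0.21j), -0.18+0.12j], [0.61-0.23j, (-0.23+0.67j), (-0.34+0.47j)]] + [[(0.74-0.33j), (-0.78-0.39j), -0.71-0.11j], [(0.25+0.01j), -0.17-0.21j, (-0.18-0.12j)], [0.61+0.23j, -0.23-0.67j, (-0.34-0.47j)]] + [[-0.00+0.00j,0.01+0.00j,(-0+0j)], [0.00-0.00j,-0.02-0.00j,0.00-0.00j], [-0.00+0.00j,0.03+0.00j,-0.01+0.00j]]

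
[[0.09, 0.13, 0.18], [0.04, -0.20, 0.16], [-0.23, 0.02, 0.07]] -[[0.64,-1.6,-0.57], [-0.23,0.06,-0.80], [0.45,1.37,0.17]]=[[-0.55, 1.73, 0.75], [0.27, -0.26, 0.96], [-0.68, -1.35, -0.1]]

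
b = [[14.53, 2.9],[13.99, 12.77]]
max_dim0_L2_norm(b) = 20.17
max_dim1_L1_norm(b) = 26.76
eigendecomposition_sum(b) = [[11.41, 4.53], [21.84, 8.67]] + [[3.12, -1.63], [-7.85, 4.1]]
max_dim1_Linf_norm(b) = 14.53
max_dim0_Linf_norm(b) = 14.53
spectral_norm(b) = 23.22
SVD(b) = [[-0.60, -0.80],[-0.8, 0.60]] @ diag([23.224005328854822, 6.242553683014885]) @ [[-0.86, -0.51], [-0.51, 0.86]]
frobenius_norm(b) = 24.05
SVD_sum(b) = [[11.96,  7.18], [15.92,  9.55]] + [[2.57,-4.28], [-1.93,3.22]]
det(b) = 144.98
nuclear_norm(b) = 29.47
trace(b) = 27.30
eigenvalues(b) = [20.08, 7.22]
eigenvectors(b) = [[0.46, -0.37], [0.89, 0.93]]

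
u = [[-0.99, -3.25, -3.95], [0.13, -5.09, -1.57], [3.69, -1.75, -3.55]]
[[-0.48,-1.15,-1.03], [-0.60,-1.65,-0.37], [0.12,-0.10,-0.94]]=u@[[0.09, 0.12, 0.00], [0.12, 0.33, -0.01], [0.00, -0.01, 0.27]]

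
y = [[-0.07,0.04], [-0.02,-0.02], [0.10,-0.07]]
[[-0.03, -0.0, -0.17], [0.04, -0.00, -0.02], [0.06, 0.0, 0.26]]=y@[[-0.51, 0.11, 1.93], [-1.54, 0.14, -0.95]]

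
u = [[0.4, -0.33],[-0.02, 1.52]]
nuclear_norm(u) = 1.94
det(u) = 0.60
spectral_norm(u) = 1.56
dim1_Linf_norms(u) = [0.4, 1.52]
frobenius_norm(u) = 1.61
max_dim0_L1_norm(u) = 1.85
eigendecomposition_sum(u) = [[0.39, 0.11], [0.01, 0.0]] + [[0.01, -0.44], [-0.03, 1.52]]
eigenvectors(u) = [[-1.00, 0.28], [-0.02, -0.96]]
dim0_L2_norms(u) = [0.4, 1.56]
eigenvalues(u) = [0.39, 1.53]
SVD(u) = [[-0.23, 0.97], [0.97, 0.23]] @ diag([1.5591394284372437, 0.38572560544042894]) @ [[-0.07, 1.00], [1.00, 0.07]]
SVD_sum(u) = [[0.03, -0.36], [-0.11, 1.51]] + [[0.37, 0.03], [0.09, 0.01]]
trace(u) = 1.92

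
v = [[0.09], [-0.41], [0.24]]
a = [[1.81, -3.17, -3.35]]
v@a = [[0.16, -0.29, -0.3], [-0.74, 1.3, 1.37], [0.43, -0.76, -0.80]]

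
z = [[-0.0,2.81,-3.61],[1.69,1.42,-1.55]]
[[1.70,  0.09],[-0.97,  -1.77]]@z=[[0.15, 4.90, -6.28], [-2.99, -5.24, 6.25]]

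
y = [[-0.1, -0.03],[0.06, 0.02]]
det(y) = -0.00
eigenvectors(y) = [[-0.86, 0.28], [0.51, -0.96]]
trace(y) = -0.08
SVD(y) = [[-0.86,0.52], [0.52,0.86]] @ diag([0.1220545572782264, 0.0016386114903034306]) @ [[0.96, 0.3], [-0.30, 0.96]]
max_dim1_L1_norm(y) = 0.13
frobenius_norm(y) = 0.12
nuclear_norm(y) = 0.12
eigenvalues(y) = [-0.08, 0.0]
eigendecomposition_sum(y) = [[-0.10, -0.03], [0.06, 0.02]] + [[-0.00, -0.0], [0.00, 0.0]]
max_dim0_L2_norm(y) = 0.12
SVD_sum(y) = [[-0.1, -0.03], [0.06, 0.02]] + [[-0.00, 0.0], [-0.0, 0.0]]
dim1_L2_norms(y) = [0.1, 0.06]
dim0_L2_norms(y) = [0.12, 0.04]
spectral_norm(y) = 0.12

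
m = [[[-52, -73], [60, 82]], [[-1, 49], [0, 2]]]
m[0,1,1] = 82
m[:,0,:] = [[-52, -73], [-1, 49]]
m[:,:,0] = [[-52, 60], [-1, 0]]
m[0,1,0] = 60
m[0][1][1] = 82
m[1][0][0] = -1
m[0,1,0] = 60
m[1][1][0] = 0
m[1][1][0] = 0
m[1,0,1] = 49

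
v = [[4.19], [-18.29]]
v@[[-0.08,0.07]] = [[-0.34, 0.29], [1.46, -1.28]]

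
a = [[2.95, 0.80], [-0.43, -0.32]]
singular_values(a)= [3.1, 0.19]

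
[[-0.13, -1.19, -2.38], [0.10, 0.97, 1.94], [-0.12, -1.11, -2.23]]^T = [[-0.13, 0.1, -0.12], [-1.19, 0.97, -1.11], [-2.38, 1.94, -2.23]]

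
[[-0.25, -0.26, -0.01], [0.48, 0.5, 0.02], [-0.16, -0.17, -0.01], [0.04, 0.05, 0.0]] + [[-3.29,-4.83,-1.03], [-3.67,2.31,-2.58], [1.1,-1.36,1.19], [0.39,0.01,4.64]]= [[-3.54, -5.09, -1.04], [-3.19, 2.81, -2.56], [0.94, -1.53, 1.18], [0.43, 0.06, 4.64]]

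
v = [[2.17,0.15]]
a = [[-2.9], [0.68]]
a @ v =[[-6.29, -0.44],[1.48, 0.1]]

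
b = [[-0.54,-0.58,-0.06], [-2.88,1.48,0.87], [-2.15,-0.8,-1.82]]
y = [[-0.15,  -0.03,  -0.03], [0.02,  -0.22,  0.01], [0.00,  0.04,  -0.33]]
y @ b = [[0.23, 0.07, 0.04], [0.6, -0.35, -0.21], [0.59, 0.32, 0.64]]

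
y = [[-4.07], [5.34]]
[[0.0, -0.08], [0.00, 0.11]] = y@ [[-0.00,0.02]]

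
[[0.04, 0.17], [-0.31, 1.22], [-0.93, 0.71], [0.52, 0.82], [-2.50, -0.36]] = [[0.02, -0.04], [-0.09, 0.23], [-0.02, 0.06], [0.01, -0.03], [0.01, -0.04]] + [[0.02, 0.21], [-0.22, 0.99], [-0.91, 0.65], [0.51, 0.85], [-2.51, -0.32]]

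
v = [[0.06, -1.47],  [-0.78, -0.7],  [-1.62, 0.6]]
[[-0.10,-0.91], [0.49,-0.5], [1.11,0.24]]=v@[[-0.67, 0.08],[0.04, 0.62]]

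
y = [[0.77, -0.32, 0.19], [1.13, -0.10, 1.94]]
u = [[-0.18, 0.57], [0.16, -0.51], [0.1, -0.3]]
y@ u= [[-0.17, 0.55], [-0.03, 0.11]]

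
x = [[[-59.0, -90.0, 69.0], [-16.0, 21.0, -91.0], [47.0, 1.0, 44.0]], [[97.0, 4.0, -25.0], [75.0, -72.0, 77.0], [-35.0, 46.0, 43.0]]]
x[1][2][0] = -35.0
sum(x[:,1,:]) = -6.0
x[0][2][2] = 44.0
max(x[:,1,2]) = 77.0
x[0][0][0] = -59.0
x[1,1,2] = 77.0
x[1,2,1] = 46.0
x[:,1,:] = [[-16.0, 21.0, -91.0], [75.0, -72.0, 77.0]]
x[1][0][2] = -25.0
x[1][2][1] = 46.0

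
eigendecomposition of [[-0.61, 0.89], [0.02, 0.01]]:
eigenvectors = [[-1.00, -0.81], [0.03, -0.59]]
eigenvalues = [-0.64, 0.04]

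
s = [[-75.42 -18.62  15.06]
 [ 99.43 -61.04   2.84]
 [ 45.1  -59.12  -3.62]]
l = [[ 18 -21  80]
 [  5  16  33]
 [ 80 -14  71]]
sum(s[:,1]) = -138.78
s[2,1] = -59.12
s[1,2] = 2.84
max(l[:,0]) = 80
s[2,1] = -59.12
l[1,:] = [5, 16, 33]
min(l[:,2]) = 33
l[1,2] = 33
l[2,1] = -14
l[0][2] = 80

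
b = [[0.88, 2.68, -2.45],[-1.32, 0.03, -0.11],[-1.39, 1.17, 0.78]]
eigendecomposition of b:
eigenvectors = [[0.62+0.00j, (0.67+0j), (0.67-0j)], [(-0.3+0j), (0.12+0.54j), 0.12-0.54j], [(-0.73+0j), (0.48+0.14j), 0.48-0.14j]]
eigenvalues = [(2.45+0j), (-0.38+1.65j), (-0.38-1.65j)]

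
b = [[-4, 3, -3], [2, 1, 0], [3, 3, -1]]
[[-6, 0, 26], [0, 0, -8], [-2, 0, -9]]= b @[[0, 0, -5], [0, 0, 2], [2, 0, 0]]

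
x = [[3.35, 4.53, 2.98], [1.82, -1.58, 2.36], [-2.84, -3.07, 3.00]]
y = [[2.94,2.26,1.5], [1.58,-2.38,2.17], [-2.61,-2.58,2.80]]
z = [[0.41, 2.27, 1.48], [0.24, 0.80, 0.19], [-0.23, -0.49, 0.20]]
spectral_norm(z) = 2.88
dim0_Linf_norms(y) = [2.94, 2.58, 2.8]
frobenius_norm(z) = 2.93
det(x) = -76.73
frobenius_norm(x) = 8.86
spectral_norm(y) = 5.47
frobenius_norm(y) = 7.08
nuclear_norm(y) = 11.42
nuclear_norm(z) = 3.42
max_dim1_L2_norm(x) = 6.37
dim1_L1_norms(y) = [6.7, 6.13, 7.99]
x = y + z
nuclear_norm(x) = 14.16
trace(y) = 3.36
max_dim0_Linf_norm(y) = 2.94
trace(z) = 1.41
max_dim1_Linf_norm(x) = 4.53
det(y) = -41.36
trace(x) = 4.77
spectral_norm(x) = 7.05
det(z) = -0.01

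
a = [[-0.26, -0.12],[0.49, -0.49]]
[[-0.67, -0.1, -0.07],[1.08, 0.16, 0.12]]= a @ [[2.46, 0.36, 0.27],  [0.25, 0.04, 0.03]]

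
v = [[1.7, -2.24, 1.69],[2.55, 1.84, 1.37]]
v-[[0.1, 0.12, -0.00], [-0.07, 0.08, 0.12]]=[[1.6, -2.36, 1.69], [2.62, 1.76, 1.25]]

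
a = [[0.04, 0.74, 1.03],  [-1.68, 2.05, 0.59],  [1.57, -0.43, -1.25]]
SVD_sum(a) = [[-0.58,0.54,0.38],  [-1.73,1.62,1.13],  [1.21,-1.14,-0.79]] + [[-0.04, -0.17, 0.19], [0.1, 0.46, -0.50], [0.13, 0.57, -0.63]] + [[0.65, 0.37, 0.47],[-0.05, -0.03, -0.04],[0.24, 0.13, 0.17]]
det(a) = -3.53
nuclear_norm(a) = 5.39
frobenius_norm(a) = 3.63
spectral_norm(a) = 3.32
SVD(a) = [[0.26, 0.23, -0.94], [0.79, -0.61, 0.07], [-0.55, -0.76, -0.34]] @ diag([3.321765238282441, 1.1285839824152635, 0.9421114033775967]) @ [[-0.66, 0.62, 0.43], [-0.15, -0.66, 0.73], [-0.74, -0.42, -0.53]]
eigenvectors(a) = [[(-0.38+0.34j),  -0.38-0.34j,  (-0.38+0j)], [(-0.83+0j),  (-0.83-0j),  (-0.3+0j)], [-0.05+0.22j,  -0.05-0.22j,  0.88+0.00j]]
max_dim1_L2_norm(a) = 2.72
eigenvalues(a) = [(1.31+0.53j), (1.31-0.53j), (-1.77+0j)]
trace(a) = 0.84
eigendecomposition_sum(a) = [[(0.23+0.89j), 0.29-0.57j, (0.2+0.19j)], [(-0.68+1.32j), 0.96-0.37j, (0.04+0.44j)], [(0.31+0.26j), (-0.04-0.28j), (0.12+0.02j)]] + [[0.23-0.89j, (0.29+0.57j), 0.20-0.19j],[(-0.68-1.32j), 0.96+0.37j, 0.04-0.44j],[(0.31-0.26j), (-0.04+0.28j), 0.12-0.02j]] + [[(-0.41-0j), (0.15+0j), 0.64+0.00j],  [-0.33-0.00j, 0.12+0.00j, (0.51+0j)],  [0.96+0.00j, (-0.35-0j), -1.49-0.00j]]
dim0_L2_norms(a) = [2.3, 2.22, 1.72]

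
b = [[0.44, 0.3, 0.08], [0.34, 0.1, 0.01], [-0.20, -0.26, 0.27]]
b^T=[[0.44, 0.34, -0.2], [0.3, 0.10, -0.26], [0.08, 0.01, 0.27]]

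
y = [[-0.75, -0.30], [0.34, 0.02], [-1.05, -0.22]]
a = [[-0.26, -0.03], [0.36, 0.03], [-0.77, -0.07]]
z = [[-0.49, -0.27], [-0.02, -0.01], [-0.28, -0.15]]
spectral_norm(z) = 0.64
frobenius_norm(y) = 1.39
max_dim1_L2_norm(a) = 0.77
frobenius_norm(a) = 0.89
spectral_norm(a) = 0.89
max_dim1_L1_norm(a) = 0.84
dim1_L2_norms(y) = [0.81, 0.34, 1.07]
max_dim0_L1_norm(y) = 2.14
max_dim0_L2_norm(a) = 0.89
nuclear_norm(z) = 0.65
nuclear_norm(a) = 0.90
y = a + z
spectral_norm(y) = 1.38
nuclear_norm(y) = 1.51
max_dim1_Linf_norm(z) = 0.49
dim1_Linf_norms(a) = [0.26, 0.36, 0.77]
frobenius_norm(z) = 0.64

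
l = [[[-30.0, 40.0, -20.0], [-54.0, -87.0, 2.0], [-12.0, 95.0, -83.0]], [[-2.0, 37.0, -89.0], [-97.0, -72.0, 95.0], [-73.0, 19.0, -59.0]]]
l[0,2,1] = 95.0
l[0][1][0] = -54.0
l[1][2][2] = -59.0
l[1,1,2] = 95.0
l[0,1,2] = 2.0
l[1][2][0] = -73.0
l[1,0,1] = 37.0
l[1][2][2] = -59.0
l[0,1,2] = 2.0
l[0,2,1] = 95.0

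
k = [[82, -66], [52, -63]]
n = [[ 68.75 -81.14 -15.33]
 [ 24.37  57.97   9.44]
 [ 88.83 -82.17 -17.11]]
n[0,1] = -81.14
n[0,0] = 68.75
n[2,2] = -17.11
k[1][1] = -63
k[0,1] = -66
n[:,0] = [68.75, 24.37, 88.83]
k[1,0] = 52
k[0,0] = 82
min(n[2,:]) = -82.17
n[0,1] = -81.14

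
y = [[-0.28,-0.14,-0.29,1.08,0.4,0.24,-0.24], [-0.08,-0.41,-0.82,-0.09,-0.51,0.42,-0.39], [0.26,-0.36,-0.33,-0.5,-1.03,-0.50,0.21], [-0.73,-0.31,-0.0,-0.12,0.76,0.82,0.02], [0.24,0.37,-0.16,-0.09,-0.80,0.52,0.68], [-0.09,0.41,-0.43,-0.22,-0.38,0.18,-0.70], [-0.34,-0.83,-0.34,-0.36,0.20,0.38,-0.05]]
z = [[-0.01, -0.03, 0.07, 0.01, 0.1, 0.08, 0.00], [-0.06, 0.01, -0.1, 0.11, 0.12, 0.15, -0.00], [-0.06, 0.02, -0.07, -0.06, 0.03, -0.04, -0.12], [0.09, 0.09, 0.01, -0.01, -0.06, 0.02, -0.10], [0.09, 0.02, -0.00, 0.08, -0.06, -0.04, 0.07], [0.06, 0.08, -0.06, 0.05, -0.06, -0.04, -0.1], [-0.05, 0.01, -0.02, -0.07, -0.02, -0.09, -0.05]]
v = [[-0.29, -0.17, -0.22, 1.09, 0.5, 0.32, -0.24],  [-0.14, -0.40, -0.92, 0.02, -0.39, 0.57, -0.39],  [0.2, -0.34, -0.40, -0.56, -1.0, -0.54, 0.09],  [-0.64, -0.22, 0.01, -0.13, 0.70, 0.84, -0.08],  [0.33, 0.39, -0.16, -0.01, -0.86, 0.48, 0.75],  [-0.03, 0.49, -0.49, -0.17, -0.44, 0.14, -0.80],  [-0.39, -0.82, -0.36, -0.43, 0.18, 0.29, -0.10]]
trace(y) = -1.81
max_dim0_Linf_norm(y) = 1.08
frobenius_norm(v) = 3.39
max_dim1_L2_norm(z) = 0.25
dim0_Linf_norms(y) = [0.73, 0.83, 0.82, 1.08, 1.03, 0.82, 0.7]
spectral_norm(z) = 0.30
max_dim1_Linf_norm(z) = 0.15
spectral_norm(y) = 2.09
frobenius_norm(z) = 0.47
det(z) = 0.00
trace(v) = -2.04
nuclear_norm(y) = 7.25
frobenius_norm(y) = 3.28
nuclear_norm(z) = 0.99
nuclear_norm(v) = 7.46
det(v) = 0.00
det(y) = -0.00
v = z + y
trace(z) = -0.23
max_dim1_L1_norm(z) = 0.55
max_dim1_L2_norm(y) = 1.38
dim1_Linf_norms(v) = [1.09, 0.92, 1.0, 0.84, 0.86, 0.8, 0.82]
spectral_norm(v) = 2.11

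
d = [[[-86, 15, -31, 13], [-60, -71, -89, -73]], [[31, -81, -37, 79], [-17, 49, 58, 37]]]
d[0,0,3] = 13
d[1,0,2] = -37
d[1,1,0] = -17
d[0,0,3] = 13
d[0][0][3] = 13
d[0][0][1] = 15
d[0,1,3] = -73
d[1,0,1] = -81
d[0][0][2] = -31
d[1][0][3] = 79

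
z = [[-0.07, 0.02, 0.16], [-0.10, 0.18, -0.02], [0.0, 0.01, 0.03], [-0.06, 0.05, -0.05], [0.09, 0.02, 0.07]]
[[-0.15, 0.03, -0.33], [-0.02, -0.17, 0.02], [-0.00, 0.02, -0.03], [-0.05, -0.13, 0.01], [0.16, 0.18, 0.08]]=z @ [[1.77, 1.40, 1.8], [0.84, -0.06, 0.98], [-0.28, 0.82, -1.42]]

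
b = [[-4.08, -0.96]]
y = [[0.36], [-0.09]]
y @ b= [[-1.47, -0.35], [0.37, 0.09]]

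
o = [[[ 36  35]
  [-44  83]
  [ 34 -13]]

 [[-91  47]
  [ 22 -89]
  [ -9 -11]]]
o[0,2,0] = 34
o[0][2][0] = 34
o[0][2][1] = -13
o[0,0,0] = 36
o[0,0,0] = 36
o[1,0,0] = -91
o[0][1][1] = 83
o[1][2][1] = -11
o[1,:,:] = [[-91, 47], [22, -89], [-9, -11]]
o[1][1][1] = -89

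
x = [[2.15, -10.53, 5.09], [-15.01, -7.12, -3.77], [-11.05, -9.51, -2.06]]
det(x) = 167.49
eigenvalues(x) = [-15.53, 9.62, -1.12]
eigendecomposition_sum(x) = [[-3.32,  -4.0,  0.13], [-10.45,  -12.62,  0.42], [-10.1,  -12.19,  0.40]] + [[5.69, -6.1, 4.45], [-4.76, 5.11, -3.72], [-1.5, 1.61, -1.18]] + [[-0.22, -0.42, 0.51], [0.2, 0.39, -0.46], [0.55, 1.07, -1.29]]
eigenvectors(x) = [[0.22, 0.75, -0.35], [0.7, -0.63, 0.32], [0.68, -0.2, 0.88]]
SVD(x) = [[0.16, -0.95, -0.25], [0.74, 0.29, -0.61], [0.65, -0.09, 0.75]] @ diag([22.53358025848634, 11.84267362678322, 0.6276480732448181]) @ [[-0.8,-0.59,-0.15], [-0.46,0.74,-0.49], [0.39,-0.32,-0.86]]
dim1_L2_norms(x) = [11.89, 17.04, 14.72]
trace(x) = -7.03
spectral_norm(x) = 22.53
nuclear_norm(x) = 35.00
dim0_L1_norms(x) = [28.21, 27.16, 10.92]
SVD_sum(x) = [[-2.96, -2.17, -0.54], [-13.30, -9.78, -2.44], [-11.7, -8.6, -2.15]] + [[5.17, -8.41, 5.5], [-1.56, 2.54, -1.66], [0.47, -0.76, 0.49]] + [[-0.06,  0.05,  0.14], [-0.15,  0.12,  0.33], [0.19,  -0.15,  -0.41]]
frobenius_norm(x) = 25.46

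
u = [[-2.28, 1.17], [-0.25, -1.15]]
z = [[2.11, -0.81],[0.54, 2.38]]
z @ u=[[-4.61, 3.4], [-1.83, -2.11]]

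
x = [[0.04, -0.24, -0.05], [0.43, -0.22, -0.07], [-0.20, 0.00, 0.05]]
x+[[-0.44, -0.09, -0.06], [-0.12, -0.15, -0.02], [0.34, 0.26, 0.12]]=[[-0.4, -0.33, -0.11], [0.31, -0.37, -0.09], [0.14, 0.26, 0.17]]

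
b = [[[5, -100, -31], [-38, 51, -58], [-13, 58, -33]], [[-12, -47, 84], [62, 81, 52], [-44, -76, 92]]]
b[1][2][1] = -76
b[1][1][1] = 81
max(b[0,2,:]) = 58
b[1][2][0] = -44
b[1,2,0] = -44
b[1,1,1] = 81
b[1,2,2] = 92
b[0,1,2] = -58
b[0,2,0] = -13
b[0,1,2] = -58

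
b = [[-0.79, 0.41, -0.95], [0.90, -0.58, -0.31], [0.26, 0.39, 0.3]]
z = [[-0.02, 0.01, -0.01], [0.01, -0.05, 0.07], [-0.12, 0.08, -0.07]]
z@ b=[[0.02, -0.02, 0.01],[-0.03, 0.06, 0.03],[0.15, -0.12, 0.07]]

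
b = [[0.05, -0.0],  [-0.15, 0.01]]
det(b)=0.001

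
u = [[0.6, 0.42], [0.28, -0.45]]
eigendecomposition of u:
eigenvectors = [[0.97, -0.34], [0.24, 0.94]]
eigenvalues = [0.7, -0.55]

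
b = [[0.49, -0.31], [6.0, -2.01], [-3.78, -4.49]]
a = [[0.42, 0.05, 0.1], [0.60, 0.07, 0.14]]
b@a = [[0.02,0.0,0.01], [1.31,0.16,0.32], [-4.28,-0.5,-1.01]]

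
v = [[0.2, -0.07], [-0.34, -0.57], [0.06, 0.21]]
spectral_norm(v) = 0.70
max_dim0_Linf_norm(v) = 0.57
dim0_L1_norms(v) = [0.6, 0.85]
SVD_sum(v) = [[0.02, 0.04], [-0.34, -0.57], [0.11, 0.18]] + [[0.18, -0.11], [-0.0, 0.0], [-0.05, 0.03]]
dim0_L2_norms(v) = [0.4, 0.61]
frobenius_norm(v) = 0.73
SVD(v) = [[-0.06, -0.97], [0.95, 0.02], [-0.3, 0.25]] @ diag([0.6977621351958155, 0.21500698287957148]) @ [[-0.51, -0.86], [-0.86, 0.51]]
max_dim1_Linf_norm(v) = 0.57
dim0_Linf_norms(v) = [0.34, 0.57]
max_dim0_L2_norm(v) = 0.61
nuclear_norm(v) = 0.91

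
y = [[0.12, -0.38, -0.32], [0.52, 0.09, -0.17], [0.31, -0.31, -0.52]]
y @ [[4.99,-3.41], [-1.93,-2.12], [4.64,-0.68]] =[[-0.15, 0.61], [1.63, -1.85], [-0.27, -0.05]]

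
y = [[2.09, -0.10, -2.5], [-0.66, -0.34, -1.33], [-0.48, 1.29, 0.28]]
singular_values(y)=[3.38, 1.38, 1.25]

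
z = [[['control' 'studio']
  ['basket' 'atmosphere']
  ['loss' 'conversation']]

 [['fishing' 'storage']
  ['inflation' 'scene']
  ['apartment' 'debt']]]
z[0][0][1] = 'studio'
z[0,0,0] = 'control'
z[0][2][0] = 'loss'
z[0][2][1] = 'conversation'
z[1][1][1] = 'scene'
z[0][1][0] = 'basket'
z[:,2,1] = ['conversation', 'debt']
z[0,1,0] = 'basket'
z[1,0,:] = ['fishing', 'storage']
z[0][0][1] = 'studio'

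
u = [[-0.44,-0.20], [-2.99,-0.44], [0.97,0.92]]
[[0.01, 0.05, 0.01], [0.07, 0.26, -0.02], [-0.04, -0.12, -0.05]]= u@[[-0.02, -0.08, 0.02], [-0.02, -0.05, -0.08]]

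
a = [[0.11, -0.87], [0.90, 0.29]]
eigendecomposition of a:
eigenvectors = [[(0.07-0.7j), (0.07+0.7j)], [(-0.71+0j), -0.71-0.00j]]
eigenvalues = [(0.2+0.88j), (0.2-0.88j)]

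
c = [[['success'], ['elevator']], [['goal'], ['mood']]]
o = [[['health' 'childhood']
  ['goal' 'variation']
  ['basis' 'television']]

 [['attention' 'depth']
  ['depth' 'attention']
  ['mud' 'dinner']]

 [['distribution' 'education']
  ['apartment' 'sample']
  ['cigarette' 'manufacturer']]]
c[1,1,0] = 'mood'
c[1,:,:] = [['goal'], ['mood']]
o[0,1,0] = 'goal'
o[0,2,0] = 'basis'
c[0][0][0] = 'success'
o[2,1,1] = 'sample'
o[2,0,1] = 'education'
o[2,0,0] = 'distribution'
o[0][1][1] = 'variation'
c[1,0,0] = 'goal'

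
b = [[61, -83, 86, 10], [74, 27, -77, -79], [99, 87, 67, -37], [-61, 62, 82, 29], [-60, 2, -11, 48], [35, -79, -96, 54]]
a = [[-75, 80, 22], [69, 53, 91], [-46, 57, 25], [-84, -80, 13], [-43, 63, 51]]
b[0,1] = -83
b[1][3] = -79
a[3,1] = -80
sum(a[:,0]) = -179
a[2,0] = -46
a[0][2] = 22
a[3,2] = 13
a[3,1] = -80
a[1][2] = 91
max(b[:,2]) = 86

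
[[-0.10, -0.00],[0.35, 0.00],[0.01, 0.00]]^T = [[-0.10, 0.35, 0.01], [-0.00, 0.00, 0.0]]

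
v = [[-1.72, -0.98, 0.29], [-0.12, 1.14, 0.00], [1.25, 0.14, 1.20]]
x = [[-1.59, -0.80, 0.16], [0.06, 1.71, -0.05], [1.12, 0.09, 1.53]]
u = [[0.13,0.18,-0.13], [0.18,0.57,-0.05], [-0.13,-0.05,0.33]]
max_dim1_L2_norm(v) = 2.0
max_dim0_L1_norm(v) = 3.09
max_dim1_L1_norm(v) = 2.99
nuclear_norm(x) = 5.16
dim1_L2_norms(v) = [2.0, 1.15, 1.74]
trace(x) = 1.65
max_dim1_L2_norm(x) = 1.9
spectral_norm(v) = 2.37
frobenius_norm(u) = 0.74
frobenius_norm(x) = 3.12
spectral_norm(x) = 2.35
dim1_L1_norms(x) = [2.55, 1.82, 2.74]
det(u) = 0.01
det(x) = -4.35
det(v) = -2.91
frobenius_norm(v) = 2.89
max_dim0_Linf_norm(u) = 0.57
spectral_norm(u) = 0.66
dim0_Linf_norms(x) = [1.59, 1.71, 1.53]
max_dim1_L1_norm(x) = 2.74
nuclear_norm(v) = 4.64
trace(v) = 0.62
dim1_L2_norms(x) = [1.79, 1.71, 1.9]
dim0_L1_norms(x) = [2.77, 2.6, 1.74]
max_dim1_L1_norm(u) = 0.8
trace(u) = 1.03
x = u + v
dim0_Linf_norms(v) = [1.72, 1.14, 1.2]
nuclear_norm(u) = 1.03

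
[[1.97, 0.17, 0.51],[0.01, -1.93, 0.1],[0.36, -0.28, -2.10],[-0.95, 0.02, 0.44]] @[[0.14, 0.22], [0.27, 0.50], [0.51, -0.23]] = [[0.58, 0.40], [-0.47, -0.99], [-1.1, 0.42], [0.10, -0.3]]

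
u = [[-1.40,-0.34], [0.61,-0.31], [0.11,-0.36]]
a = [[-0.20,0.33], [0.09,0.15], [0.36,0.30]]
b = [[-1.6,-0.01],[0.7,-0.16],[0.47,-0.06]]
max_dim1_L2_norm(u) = 1.44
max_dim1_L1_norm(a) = 0.66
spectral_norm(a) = 0.51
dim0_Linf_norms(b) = [1.6, 0.16]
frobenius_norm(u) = 1.64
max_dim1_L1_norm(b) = 1.61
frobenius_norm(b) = 1.82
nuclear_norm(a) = 0.88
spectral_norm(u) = 1.54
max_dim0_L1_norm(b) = 2.77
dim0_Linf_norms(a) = [0.36, 0.33]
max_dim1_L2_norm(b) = 1.6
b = a + u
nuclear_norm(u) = 2.10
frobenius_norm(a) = 0.63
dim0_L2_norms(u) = [1.53, 0.58]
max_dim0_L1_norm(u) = 2.12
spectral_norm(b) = 1.81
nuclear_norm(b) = 1.97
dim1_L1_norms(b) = [1.61, 0.86, 0.53]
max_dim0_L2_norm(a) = 0.47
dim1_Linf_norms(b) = [1.6, 0.7, 0.47]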